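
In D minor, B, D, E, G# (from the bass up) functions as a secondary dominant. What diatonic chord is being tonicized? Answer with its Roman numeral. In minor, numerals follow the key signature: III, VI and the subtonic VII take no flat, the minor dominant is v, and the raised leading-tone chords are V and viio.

V

The chord is a dominant seventh chord on E.
A dominant resolves down a perfect fifth: E → A. In D minor, A is scale degree 5, i.e. V.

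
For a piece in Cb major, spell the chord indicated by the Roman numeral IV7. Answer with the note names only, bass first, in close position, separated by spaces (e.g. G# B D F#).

Fb Ab Cb Eb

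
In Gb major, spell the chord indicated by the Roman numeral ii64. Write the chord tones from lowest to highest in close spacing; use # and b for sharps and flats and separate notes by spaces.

Eb Ab Cb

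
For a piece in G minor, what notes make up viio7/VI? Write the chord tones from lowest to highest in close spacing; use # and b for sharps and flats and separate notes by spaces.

D F Ab Cb

viio7/VI is a secondary leading-tone chord. The target VI is Eb in G minor; the applied chord is rooted a semitone below, on D.
Building a fully diminished seventh chord on D gives D-F-Ab-Cb.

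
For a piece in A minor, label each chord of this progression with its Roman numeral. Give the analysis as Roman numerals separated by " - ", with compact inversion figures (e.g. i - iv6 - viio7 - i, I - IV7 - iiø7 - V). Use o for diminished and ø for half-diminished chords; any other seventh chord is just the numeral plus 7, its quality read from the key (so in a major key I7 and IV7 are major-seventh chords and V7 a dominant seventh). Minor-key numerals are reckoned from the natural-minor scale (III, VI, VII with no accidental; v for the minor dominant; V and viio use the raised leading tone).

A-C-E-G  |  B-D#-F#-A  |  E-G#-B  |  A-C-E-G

i7 - V7/V - V - i7

A-C-E-G has root A, degree 1 in A minor, so i7.
B-D#-F#-A: a dominant seventh chord on B, the applied dominant of V → V7/V.
E-G#-B has root E, degree 5 in A minor, so V.
A-C-E-G: minor seventh chord on A = scale degree 1 → i7.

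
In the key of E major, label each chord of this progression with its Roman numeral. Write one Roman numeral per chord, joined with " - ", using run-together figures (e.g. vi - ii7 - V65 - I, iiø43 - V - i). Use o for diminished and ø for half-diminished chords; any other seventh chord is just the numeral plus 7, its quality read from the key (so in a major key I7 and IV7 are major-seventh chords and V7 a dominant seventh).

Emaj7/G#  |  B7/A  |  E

Emaj7/G#: major seventh chord on E = scale degree 1 → I65.
B7/A: root B is the dominant; dominant seventh chord there is V42.
E: major triad on E = scale degree 1 → I.

I65 - V42 - I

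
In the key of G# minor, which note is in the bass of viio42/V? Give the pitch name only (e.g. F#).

B

The applied chord viio42/V is rooted on C##: C##-E#-G#-B.
The figure 42 means third inversion — the seventh is in the bass.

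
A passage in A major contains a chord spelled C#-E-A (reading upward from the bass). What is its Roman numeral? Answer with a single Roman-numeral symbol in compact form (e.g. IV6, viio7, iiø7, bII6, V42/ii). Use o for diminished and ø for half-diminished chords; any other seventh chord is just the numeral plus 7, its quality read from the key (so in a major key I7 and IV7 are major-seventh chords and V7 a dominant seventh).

Stacked in thirds the chord is A-C#-E: a major triad on A.
In A major, A is the tonic; the diatonic major triad there is I.
With C# in the bass the chord is in first inversion, so the figured bass is 6.

I6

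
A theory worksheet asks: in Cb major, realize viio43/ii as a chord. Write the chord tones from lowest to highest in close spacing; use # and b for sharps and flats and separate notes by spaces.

Gb Bbb C Eb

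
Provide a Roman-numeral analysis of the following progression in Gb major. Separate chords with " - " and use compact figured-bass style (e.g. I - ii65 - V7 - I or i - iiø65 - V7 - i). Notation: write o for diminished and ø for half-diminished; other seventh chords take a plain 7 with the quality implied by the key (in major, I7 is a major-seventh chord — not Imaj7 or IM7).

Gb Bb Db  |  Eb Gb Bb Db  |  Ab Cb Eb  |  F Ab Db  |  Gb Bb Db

I - vi7 - ii - V6 - I

Gb-Bb-Db has root Gb, degree 1 in Gb major, so I.
Eb-Gb-Bb-Db has root Eb, degree 6 in Gb major, so vi7.
Ab-Cb-Eb: root Ab is the supertonic; minor triad there is ii.
F-Ab-Db: major triad on Db = scale degree 5 → V6.
Gb-Bb-Db: root Gb is the tonic; major triad there is I.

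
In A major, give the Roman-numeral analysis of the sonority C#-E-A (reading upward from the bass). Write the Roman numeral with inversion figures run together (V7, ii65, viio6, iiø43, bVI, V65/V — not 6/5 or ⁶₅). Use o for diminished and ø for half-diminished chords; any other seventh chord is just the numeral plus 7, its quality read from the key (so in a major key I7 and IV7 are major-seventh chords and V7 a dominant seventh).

I6

The pitches A-C#-E form a major triad rooted on A.
In A major, A is the tonic; the diatonic major triad there is I.
With C# in the bass the chord is in first inversion, so the figured bass is 6.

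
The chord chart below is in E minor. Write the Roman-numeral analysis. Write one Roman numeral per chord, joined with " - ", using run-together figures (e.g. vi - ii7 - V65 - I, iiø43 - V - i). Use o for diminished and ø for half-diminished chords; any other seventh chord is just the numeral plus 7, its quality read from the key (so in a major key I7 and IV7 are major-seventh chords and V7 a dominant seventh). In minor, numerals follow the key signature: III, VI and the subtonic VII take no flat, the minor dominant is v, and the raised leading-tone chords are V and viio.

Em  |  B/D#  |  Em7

i - V6 - i7

Em has root E, degree 1 in E minor, so i.
B/D# has root B, degree 5 in E minor, so V6.
Em7: minor seventh chord on E = scale degree 1 → i7.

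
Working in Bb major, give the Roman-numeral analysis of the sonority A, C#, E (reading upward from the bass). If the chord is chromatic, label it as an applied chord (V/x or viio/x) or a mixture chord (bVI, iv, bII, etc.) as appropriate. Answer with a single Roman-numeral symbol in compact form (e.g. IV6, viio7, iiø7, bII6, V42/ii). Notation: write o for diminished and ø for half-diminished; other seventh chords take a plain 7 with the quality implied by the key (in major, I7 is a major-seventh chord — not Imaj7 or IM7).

Stacked in thirds the chord is A-C#-E: a major triad on A.
A is not a diatonic chord root with this quality in Bb major, but it lies a perfect fifth above D (iii), so the chord functions as an applied dominant of iii.

V/iii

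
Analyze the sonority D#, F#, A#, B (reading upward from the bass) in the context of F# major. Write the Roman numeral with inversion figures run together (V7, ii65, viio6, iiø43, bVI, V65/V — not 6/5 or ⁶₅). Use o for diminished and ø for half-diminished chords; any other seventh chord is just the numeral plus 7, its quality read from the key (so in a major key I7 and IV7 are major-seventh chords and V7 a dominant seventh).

IV65

Stacked in thirds the chord is B-D#-F#-A#: a major seventh chord on B.
B is scale degree 4 in F# major, and a major seventh chord on that degree is written IV7.
With D# in the bass the chord is in first inversion, so the figured bass is 65.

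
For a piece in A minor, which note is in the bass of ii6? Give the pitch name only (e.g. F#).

ii in A minor has root B; the chord is B-D-F#.
The figure 6 means first inversion — the third is in the bass.

D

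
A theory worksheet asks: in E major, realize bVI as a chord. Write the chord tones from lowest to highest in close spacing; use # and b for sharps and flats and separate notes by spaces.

C E G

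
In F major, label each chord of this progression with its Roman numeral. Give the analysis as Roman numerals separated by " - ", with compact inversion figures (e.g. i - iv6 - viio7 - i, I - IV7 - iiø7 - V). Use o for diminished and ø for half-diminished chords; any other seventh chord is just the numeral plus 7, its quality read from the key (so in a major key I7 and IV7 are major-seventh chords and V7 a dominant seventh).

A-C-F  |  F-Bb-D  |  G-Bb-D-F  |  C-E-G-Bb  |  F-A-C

I6 - IV64 - ii7 - V7 - I

A-C-F: root F is the tonic; major triad there is I6.
F-Bb-D has root Bb, degree 4 in F major, so IV64.
G-Bb-D-F: minor seventh chord on G = scale degree 2 → ii7.
C-E-G-Bb: root C is the dominant; dominant seventh chord there is V7.
F-A-C has root F, degree 1 in F major, so I.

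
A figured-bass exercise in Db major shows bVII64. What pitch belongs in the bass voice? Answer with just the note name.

bVII in Db major has root Cb; the chord is Cb-Eb-Gb.
The figure 64 means second inversion — the fifth is in the bass.

Gb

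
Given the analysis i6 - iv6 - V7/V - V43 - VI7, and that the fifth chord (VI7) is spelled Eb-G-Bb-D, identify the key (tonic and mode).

G minor

VI7 is given as Eb-G-Bb-D — a major seventh chord with root Eb.
If Eb is scale degree 6 and the mode makes that degree carry a major seventh chord, the tonic is G and the mode is minor.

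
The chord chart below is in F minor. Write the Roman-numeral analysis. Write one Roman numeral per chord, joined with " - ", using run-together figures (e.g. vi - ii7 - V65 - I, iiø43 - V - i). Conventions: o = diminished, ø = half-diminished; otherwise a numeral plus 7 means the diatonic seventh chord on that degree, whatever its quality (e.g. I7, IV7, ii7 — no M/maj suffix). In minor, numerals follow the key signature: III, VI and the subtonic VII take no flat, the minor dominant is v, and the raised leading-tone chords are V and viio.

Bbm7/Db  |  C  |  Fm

Bbm7/Db: root Bb is the subdominant; minor seventh chord there is iv65.
C has root C, degree 5 in F minor, so V.
Fm has root F, degree 1 in F minor, so i.

iv65 - V - i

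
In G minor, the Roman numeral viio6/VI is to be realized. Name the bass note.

F

The applied chord viio6/VI is rooted on D: D-F-Ab.
The figure 6 means first inversion — the third is in the bass.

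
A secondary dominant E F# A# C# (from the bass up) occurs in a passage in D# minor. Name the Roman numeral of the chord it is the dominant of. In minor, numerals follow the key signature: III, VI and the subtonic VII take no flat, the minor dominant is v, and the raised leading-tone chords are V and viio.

The chord is a dominant seventh chord on F#.
A dominant resolves down a perfect fifth: F# → B. In D# minor, B is scale degree 6, i.e. VI.

VI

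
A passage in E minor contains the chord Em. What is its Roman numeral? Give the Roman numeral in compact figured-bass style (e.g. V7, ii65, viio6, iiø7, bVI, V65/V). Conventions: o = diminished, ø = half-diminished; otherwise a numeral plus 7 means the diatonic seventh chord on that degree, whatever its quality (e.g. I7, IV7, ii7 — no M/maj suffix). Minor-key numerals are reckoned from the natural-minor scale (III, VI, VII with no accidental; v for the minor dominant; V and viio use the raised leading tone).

i

The pitches E-G-B form a minor triad rooted on E.
In E minor, E is the tonic; the diatonic minor triad there is i.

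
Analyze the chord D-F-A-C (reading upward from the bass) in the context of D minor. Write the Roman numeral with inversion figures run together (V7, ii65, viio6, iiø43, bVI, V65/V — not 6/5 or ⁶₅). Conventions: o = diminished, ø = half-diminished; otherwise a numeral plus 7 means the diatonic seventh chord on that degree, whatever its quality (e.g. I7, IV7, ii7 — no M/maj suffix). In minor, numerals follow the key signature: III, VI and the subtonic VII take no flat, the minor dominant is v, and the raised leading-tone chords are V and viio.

Stacked in thirds the chord is D-F-A-C: a minor seventh chord on D.
In D minor, D is the tonic; the diatonic minor seventh chord there is i7.

i7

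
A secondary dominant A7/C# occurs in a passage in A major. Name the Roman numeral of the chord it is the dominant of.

The chord is a dominant seventh chord on A.
A dominant resolves down a perfect fifth: A → D. In A major, D is scale degree 4, i.e. IV.

IV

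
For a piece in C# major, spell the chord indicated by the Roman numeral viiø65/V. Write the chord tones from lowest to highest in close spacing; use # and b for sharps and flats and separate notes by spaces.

A# C# E# F##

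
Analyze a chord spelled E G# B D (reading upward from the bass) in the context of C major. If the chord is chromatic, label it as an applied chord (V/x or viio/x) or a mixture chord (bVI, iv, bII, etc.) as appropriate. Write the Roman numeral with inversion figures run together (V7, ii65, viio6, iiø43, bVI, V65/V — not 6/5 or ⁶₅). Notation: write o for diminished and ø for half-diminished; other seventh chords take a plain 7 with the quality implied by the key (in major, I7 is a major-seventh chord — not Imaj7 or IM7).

V7/vi

The pitches E-G#-B-D form a dominant seventh chord rooted on E.
E is not a diatonic chord root with this quality in C major, but it lies a perfect fifth above A (vi), so the chord functions as an applied dominant of vi.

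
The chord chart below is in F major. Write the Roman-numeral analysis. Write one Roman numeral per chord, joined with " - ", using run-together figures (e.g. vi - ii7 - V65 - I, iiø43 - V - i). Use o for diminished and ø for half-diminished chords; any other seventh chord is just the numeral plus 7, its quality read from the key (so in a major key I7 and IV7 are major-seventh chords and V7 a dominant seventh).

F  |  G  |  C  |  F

I - V/V - V - I

F: major triad on F = scale degree 1 → I.
G is the secondary dominant of V (major triad on G): V/V.
C has root C, degree 5 in F major, so V.
F has root F, degree 1 in F major, so I.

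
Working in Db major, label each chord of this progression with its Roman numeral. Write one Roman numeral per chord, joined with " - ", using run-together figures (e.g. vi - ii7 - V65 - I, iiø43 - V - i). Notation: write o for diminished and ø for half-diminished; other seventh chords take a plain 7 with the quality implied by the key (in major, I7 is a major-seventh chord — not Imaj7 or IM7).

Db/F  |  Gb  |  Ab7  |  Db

Db/F: major triad on Db = scale degree 1 → I6.
Gb: major triad on Gb = scale degree 4 → IV.
Ab7: root Ab is the dominant; dominant seventh chord there is V7.
Db has root Db, degree 1 in Db major, so I.

I6 - IV - V7 - I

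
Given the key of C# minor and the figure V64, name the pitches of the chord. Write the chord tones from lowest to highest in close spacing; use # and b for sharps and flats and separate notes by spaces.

In C# minor, the fifth degree is G#. The dominant is major (leading tone raised), so V is a major triad.
That chord is spelled G#-B#-D#.
The figured bass 64 indicates second inversion, placing the fifth (D#) in the bass: D#-G#-B#.

D# G# B#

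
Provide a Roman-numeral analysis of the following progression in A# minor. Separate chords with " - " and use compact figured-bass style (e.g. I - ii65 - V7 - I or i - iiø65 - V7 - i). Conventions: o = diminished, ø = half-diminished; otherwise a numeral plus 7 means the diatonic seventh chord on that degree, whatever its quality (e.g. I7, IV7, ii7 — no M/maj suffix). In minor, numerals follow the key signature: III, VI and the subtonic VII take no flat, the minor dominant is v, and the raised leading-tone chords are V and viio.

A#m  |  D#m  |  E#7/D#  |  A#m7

i - iv - V42 - i7

A#m: minor triad on A# = scale degree 1 → i.
D#m: root D# is the subdominant; minor triad there is iv.
E#7/D# has root E#, degree 5 in A# minor, so V42.
A#m7 has root A#, degree 1 in A# minor, so i7.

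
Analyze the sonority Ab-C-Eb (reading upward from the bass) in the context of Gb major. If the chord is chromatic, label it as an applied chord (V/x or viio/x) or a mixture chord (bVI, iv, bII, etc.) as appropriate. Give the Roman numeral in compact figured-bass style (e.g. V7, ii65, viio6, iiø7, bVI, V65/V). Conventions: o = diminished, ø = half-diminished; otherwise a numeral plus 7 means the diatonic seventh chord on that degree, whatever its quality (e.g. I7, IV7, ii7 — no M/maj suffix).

V/V

Stacked in thirds the chord is Ab-C-Eb: a major triad on Ab.
Ab is not a diatonic chord root with this quality in Gb major, but it lies a perfect fifth above Db (V), so the chord functions as an applied dominant of V.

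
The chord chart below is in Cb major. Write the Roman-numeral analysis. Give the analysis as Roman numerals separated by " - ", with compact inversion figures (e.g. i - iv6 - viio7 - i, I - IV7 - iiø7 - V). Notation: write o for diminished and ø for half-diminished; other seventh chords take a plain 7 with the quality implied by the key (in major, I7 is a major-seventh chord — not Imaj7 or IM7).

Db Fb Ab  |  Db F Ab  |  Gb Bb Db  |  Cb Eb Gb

ii - V/V - V - I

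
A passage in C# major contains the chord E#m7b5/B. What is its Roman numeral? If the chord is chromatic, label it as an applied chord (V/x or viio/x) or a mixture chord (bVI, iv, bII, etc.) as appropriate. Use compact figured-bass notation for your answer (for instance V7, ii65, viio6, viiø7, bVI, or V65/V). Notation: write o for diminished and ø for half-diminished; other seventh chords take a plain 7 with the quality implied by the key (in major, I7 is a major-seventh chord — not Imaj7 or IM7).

The pitches E#-G#-B-D# form a half-diminished seventh chord rooted on E#.
E# sits a half step below F# (IV in C# major); a diminished chord there is the applied leading-tone chord of IV.
With B in the bass the chord is in second inversion, so the figured bass is 43.

viiø43/IV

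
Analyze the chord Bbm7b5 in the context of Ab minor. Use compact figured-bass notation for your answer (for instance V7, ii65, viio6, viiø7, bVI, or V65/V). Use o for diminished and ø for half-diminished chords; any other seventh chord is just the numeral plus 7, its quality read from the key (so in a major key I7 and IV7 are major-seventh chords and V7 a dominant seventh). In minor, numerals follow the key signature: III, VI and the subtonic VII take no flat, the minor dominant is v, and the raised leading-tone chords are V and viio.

iiø7

The pitches Bb-Db-Fb-Ab form a half-diminished seventh chord rooted on Bb.
In Ab minor, Bb is the supertonic; the diatonic half-diminished seventh chord there is iiø7.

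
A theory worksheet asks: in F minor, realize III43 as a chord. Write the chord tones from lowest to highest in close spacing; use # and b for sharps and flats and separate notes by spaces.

In F minor, scale degree 3 is Ab, and the diatonic chord built there is a major seventh chord.
That chord is spelled Ab-C-Eb-G.
The figured bass 43 indicates second inversion, placing the fifth (Eb) in the bass: Eb-G-Ab-C.

Eb G Ab C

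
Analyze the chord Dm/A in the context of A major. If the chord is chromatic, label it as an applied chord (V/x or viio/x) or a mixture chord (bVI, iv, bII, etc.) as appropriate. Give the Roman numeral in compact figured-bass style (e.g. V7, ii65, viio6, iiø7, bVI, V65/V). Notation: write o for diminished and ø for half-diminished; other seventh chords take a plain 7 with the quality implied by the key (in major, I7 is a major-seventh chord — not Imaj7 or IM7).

iv64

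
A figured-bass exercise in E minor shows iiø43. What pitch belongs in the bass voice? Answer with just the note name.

C

iiø in E minor has root F#; the chord is F#-A-C-E.
The figure 43 means second inversion — the fifth is in the bass.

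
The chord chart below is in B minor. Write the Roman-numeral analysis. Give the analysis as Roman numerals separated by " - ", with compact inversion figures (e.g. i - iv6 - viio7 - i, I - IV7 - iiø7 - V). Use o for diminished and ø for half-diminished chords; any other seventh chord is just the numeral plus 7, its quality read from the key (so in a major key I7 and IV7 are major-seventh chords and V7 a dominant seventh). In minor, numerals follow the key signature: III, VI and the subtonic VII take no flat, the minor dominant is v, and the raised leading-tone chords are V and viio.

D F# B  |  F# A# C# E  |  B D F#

D-F#-B: root B is the tonic; minor triad there is i6.
F#-A#-C#-E: dominant seventh chord on F# = scale degree 5 → V7.
B-D-F#: root B is the tonic; minor triad there is i.

i6 - V7 - i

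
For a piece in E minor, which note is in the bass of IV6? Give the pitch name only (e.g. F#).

C#

IV in E minor has root A; the chord is A-C#-E.
The figure 6 means first inversion — the third is in the bass.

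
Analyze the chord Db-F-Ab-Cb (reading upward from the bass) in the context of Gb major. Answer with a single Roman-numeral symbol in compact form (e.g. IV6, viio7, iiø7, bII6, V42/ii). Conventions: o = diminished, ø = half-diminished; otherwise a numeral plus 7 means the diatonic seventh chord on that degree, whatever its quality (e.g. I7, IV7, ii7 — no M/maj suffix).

V7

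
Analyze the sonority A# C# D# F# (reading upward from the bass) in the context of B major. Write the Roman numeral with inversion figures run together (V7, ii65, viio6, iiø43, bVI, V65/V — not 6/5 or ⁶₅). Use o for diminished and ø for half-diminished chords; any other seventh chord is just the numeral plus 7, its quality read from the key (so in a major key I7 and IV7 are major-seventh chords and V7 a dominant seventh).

iii43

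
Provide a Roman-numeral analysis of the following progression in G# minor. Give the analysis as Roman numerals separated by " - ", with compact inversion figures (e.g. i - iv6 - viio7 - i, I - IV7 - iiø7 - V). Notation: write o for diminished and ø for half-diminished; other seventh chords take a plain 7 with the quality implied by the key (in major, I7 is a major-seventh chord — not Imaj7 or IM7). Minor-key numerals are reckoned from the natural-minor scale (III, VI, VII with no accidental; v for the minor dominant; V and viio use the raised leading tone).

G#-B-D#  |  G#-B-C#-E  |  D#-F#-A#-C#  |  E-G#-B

i - iv43 - v7 - VI

G#-B-D# has root G#, degree 1 in G# minor, so i.
G#-B-C#-E: minor seventh chord on C# = scale degree 4 → iv43.
D#-F#-A#-C#: root D# is the dominant; minor seventh chord there is v7.
E-G#-B: root E is the submediant; major triad there is VI.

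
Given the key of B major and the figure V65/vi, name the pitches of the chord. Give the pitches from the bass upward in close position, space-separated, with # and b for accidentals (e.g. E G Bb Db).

V65/vi is a secondary dominant — the dominant seventh of vi. vi in B major is G#, so the applied chord's root is D#, a perfect fifth above.
Building a dominant seventh chord on D# gives D#-F##-A#-C#.
The figured bass 65 indicates first inversion, placing the third (F##) in the bass: F##-A#-C#-D#.

F## A# C# D#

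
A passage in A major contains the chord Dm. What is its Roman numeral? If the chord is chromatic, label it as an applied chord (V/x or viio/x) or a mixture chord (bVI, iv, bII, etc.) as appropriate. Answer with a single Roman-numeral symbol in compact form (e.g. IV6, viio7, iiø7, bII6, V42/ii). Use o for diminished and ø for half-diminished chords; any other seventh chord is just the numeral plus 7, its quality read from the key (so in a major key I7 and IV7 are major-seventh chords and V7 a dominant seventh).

iv

Stacked in thirds the chord is D-F-A: a minor triad on D.
D is the fourth degree of A major. This is the minor subdominant, borrowed from the parallel minor.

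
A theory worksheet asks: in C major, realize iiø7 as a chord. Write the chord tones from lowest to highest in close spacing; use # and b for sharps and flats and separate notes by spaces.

D F Ab C

Scale degree 2 in C major is D; here the chord built on it is altered to a half-diminished seventh chord. iiø7 is the half-diminished supertonic seventh, borrowed from the parallel minor.
So the chord is D-F-Ab-C, a half-diminished seventh chord.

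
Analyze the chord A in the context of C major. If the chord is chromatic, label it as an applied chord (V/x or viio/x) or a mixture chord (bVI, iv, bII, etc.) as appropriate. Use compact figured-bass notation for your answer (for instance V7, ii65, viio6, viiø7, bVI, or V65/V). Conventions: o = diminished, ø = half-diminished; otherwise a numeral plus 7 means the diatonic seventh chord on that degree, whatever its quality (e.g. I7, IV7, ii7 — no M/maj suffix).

Stacked in thirds the chord is A-C#-E: a major triad on A.
A is not a diatonic chord root with this quality in C major, but it lies a perfect fifth above D (ii), so the chord functions as an applied dominant of ii.

V/ii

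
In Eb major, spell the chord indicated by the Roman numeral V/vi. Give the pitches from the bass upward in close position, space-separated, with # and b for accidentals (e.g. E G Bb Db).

G B D

V/vi is a secondary dominant — the dominant triad of vi. vi in Eb major is C, so the applied chord's root is G, a perfect fifth above.
Building a major triad on G gives G-B-D.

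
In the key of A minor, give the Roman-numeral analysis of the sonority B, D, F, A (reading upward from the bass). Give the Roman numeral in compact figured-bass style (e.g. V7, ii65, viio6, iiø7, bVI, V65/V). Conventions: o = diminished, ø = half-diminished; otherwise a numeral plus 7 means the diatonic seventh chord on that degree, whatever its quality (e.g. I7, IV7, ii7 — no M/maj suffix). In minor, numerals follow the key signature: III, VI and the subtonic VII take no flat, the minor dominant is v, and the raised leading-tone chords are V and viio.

iiø7

Stacked in thirds the chord is B-D-F-A: a half-diminished seventh chord on B.
B is scale degree 2 in A minor, and a half-diminished seventh chord on that degree is written iiø7.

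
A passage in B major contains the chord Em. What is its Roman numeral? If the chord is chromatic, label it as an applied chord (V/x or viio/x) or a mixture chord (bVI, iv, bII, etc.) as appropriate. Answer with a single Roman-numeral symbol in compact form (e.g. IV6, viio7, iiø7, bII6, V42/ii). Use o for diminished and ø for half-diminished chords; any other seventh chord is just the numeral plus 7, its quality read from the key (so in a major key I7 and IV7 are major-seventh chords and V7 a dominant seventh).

iv

The pitches E-G-B form a minor triad rooted on E.
E is the fourth degree of B major. This is the minor subdominant, borrowed from the parallel minor.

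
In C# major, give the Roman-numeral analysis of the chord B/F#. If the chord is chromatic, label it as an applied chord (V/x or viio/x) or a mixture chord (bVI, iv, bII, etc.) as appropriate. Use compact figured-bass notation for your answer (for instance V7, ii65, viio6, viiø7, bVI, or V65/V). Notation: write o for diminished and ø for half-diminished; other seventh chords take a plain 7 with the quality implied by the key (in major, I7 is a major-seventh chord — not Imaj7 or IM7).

The pitches B-D#-F# form a major triad rooted on B.
B is the lowered seventh degree of C# major (diatonic 7 would be B#). This is a major triad on the lowered seventh degree (the subtonic), borrowed from the parallel minor.
With F# in the bass the chord is in second inversion, so the figured bass is 64.

bVII64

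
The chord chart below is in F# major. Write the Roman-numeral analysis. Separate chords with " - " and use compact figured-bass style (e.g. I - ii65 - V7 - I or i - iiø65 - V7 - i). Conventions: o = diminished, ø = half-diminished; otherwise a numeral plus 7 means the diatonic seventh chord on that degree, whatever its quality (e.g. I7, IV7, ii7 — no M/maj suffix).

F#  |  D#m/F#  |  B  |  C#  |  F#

I - vi6 - IV - V - I

F#: major triad on F# = scale degree 1 → I.
D#m/F# has root D#, degree 6 in F# major, so vi6.
B has root B, degree 4 in F# major, so IV.
C#: major triad on C# = scale degree 5 → V.
F#: major triad on F# = scale degree 1 → I.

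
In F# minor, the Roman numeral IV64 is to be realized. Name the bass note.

F#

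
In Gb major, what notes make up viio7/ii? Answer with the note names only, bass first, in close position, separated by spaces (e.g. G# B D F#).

G Bb Db Fb

The slash marks an applied leading-tone chord: viio of ii. In Gb major, ii is Ab, so the leading tone to it is G, a half step below.
Building a fully diminished seventh chord on G gives G-Bb-Db-Fb.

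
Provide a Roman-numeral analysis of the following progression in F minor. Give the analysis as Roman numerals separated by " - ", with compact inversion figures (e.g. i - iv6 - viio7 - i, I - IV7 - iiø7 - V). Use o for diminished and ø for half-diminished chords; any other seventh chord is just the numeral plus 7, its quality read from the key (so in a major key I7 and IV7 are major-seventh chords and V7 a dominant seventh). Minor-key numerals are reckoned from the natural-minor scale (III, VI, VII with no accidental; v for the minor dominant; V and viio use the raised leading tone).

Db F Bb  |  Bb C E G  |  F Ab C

iv6 - V42 - i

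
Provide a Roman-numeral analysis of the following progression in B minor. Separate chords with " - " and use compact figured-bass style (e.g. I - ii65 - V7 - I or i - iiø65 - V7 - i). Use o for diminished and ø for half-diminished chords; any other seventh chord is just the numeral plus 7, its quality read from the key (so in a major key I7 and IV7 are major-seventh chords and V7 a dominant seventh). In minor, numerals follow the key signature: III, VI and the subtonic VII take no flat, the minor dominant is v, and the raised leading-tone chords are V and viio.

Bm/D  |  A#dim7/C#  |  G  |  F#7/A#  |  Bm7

i6 - viio65 - VI - V65 - i7

Bm/D has root B, degree 1 in B minor, so i6.
A#dim7/C# has root A#, degree 7 in B minor, so viio65.
G has root G, degree 6 in B minor, so VI.
F#7/A#: dominant seventh chord on F# = scale degree 5 → V65.
Bm7: minor seventh chord on B = scale degree 1 → i7.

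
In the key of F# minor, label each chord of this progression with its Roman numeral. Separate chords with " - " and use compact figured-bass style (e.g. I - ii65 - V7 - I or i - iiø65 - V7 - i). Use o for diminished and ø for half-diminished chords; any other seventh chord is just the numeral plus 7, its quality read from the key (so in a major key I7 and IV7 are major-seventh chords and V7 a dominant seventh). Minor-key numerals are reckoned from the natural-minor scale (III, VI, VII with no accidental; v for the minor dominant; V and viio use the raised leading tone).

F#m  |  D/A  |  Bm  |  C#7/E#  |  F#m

F#m: minor triad on F# = scale degree 1 → i.
D/A has root D, degree 6 in F# minor, so VI64.
Bm: minor triad on B = scale degree 4 → iv.
C#7/E# has root C#, degree 5 in F# minor, so V65.
F#m: minor triad on F# = scale degree 1 → i.

i - VI64 - iv - V65 - i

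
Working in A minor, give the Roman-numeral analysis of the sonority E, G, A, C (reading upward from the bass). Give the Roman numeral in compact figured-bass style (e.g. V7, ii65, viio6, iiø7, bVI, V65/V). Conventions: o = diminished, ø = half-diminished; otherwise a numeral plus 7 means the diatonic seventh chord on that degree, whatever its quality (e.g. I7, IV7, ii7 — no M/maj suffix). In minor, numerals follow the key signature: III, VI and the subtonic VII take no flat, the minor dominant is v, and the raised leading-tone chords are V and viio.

i43

Stacked in thirds the chord is A-C-E-G: a minor seventh chord on A.
A is scale degree 1 in A minor, and a minor seventh chord on that degree is written i7.
With E in the bass the chord is in second inversion, so the figured bass is 43.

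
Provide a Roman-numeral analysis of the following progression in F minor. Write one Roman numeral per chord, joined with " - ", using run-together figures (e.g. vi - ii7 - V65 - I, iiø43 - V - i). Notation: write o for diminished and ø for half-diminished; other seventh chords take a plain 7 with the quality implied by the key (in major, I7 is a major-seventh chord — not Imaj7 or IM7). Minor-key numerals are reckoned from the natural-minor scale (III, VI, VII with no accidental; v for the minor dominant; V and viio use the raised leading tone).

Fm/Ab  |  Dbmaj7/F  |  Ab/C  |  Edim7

i6 - VI65 - III6 - viio7

Fm/Ab has root F, degree 1 in F minor, so i6.
Dbmaj7/F: root Db is the submediant; major seventh chord there is VI65.
Ab/C: root Ab is the mediant; major triad there is III6.
Edim7: root E is the leading tone; fully diminished seventh chord there is viio7.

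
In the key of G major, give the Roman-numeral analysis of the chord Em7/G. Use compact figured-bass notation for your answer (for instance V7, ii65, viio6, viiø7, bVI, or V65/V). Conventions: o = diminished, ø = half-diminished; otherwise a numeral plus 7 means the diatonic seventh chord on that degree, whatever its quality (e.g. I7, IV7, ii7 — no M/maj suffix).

The pitches E-G-B-D form a minor seventh chord rooted on E.
E is scale degree 6 in G major, and a minor seventh chord on that degree is written vi7.
With G in the bass the chord is in first inversion, so the figured bass is 65.

vi65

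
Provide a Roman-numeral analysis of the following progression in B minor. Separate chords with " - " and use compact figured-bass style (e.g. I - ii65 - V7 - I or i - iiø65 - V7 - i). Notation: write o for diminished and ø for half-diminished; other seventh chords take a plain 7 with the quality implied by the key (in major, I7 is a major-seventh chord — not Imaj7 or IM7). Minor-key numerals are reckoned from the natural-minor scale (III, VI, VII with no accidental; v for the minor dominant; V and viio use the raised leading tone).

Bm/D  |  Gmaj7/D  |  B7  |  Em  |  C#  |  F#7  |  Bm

i6 - VI43 - V7/iv - iv - V/V - V7 - i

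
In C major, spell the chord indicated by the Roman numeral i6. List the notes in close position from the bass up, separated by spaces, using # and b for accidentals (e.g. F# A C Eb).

Eb G C

Scale degree 1 in C major is C; here the chord built on it is altered to a minor triad. i6 is the minor tonic, borrowed from the parallel minor.
So the chord is C-Eb-G.
With the 6 figure the chord is in first inversion; from the bass Eb upward in close position it reads Eb-G-C.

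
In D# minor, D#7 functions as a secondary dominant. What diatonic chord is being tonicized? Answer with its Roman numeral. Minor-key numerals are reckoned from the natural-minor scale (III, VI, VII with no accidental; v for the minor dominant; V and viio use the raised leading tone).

iv

The chord is a dominant seventh chord on D#.
A dominant resolves down a perfect fifth: D# → G#. In D# minor, G# is scale degree 4, i.e. iv.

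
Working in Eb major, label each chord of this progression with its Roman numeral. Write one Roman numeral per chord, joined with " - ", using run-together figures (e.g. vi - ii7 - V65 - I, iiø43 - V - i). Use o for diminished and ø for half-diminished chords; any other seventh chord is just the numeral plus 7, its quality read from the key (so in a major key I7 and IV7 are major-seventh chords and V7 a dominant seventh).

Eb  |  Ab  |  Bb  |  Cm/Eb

I - IV - V - vi6

Eb: root Eb is the tonic; major triad there is I.
Ab has root Ab, degree 4 in Eb major, so IV.
Bb: major triad on Bb = scale degree 5 → V.
Cm/Eb has root C, degree 6 in Eb major, so vi6.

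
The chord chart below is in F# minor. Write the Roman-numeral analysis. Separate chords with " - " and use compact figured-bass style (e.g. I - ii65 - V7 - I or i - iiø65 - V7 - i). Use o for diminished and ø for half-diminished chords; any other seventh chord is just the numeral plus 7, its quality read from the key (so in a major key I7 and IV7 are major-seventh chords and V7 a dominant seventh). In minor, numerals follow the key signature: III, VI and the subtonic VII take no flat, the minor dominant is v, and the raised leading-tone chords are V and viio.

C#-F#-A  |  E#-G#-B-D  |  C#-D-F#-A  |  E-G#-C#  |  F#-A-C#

C#-F#-A: root F# is the tonic; minor triad there is i64.
E#-G#-B-D: root E# is the leading tone; fully diminished seventh chord there is viio7.
C#-D-F#-A: root D is the submediant; major seventh chord there is VI42.
E-G#-C#: root C# is the dominant; minor triad there is v6.
F#-A-C# has root F#, degree 1 in F# minor, so i.

i64 - viio7 - VI42 - v6 - i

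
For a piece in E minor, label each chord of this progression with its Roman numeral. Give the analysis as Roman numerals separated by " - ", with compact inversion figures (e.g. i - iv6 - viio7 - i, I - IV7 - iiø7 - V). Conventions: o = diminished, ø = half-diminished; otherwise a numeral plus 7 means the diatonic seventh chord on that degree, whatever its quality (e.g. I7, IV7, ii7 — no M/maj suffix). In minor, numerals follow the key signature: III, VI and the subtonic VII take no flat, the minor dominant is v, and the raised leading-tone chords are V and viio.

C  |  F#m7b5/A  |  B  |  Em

C has root C, degree 6 in E minor, so VI.
F#m7b5/A: root F# is the supertonic; half-diminished seventh chord there is iiø65.
B: major triad on B = scale degree 5 → V.
Em has root E, degree 1 in E minor, so i.

VI - iiø65 - V - i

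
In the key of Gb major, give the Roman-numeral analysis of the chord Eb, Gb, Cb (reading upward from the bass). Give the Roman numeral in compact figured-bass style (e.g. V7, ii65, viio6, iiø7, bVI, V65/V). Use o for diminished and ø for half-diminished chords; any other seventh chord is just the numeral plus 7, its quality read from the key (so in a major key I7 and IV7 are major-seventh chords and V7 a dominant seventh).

IV6

The pitches Cb-Eb-Gb form a major triad rooted on Cb.
Cb is scale degree 4 in Gb major, and a major triad on that degree is written IV.
With Eb in the bass the chord is in first inversion, so the figured bass is 6.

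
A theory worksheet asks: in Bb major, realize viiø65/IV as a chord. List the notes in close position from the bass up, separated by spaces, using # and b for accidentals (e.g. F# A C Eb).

F Ab C D

The slash marks an applied leading-tone chord: viio of IV. In Bb major, IV is Eb, so the leading tone to it is D, a half step below.
Building a half-diminished seventh chord on D gives D-F-Ab-C.
With the 65 figure the chord is in first inversion; from the bass F upward in close position it reads F-Ab-C-D.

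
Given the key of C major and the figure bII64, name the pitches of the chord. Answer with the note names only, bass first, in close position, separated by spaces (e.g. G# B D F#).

bII64 is the Neapolitan chord — a major triad on the lowered second degree. In C major that root is Db.
So the chord is Db-F-Ab.
With the 64 figure the chord is in second inversion; from the bass Ab upward in close position it reads Ab-Db-F.

Ab Db F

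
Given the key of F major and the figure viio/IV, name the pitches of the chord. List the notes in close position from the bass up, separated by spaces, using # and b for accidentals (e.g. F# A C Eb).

viio/IV is a secondary leading-tone chord. The target IV is Bb in F major; the applied chord is rooted a semitone below, on A.
Building a diminished triad on A gives A-C-Eb.

A C Eb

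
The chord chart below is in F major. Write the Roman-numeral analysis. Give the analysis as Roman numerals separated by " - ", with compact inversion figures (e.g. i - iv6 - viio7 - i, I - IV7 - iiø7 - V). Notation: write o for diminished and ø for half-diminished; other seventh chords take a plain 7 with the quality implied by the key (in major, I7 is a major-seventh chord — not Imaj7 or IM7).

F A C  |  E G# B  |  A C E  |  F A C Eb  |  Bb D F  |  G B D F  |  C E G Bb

F-A-C: root F is the tonic; major triad there is I.
E-G#-B: chromatic; E is V of iii, so V/iii.
A-C-E has root A, degree 3 in F major, so iii.
F-A-C-Eb: chromatic; F is V of IV, so V7/IV.
Bb-D-F: root Bb is the subdominant; major triad there is IV.
G-B-D-F is the secondary dominant of V (dominant seventh chord on G): V7/V.
C-E-G-Bb has root C, degree 5 in F major, so V7.

I - V/iii - iii - V7/IV - IV - V7/V - V7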